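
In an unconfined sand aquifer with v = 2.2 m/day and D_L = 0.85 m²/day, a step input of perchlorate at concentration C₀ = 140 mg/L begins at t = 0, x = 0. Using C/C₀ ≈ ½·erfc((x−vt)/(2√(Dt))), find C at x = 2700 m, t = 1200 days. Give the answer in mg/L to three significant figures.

12.9 mg/L

For a continuous step input, C/C₀ ≈ ½·erfc((x−vt)/(2√(Dt))).
vt = 2.2 × 1200 = 2640 m and 2√(Dt) = 2√(0.85 × 1200) = 63.87 m.
Argument (x−vt)/(2√(Dt)) = (2700 − 2640)/63.87 = 0.9394; ½·erfc(0.9394) = 0.09200.
C = 140 × 0.09200 = 12.9 mg/L.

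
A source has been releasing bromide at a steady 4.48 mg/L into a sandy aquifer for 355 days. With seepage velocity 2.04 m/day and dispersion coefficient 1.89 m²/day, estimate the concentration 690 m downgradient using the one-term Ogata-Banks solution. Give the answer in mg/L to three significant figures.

3.69 mg/L

For a continuous step input, C/C₀ ≈ ½·erfc((x−vt)/(2√(Dt))).
vt = 2.04 × 355 = 724.2 m and 2√(Dt) = 2√(1.89 × 355) = 51.81 m.
Argument (x−vt)/(2√(Dt)) = (690 − 724.2)/51.81 = -0.6601; ½·erfc(-0.6601) = 0.8247.
C = 4.48 × 0.8247 = 3.69 mg/L.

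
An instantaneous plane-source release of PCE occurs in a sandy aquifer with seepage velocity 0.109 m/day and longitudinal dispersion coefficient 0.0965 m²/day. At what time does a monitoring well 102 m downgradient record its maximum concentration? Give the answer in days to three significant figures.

For the 1D instantaneous-source solution, setting ∂C/∂t = 0 at fixed x gives v²t² + 2Dt − x² = 0, so t = (√(D² + v²x²) − D)/v².
√(D² + v²x²) = √(0.0965² + 0.109² × 102²) = 11.12; v² = 0.011881.
t = (11.12 − 0.0965)/0.011881 = 928 days (vs. the pure-advection estimate x/v = 936 d).

928 days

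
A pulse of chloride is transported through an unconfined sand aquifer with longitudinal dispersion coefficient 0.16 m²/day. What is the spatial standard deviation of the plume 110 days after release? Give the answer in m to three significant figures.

5.93 m

Dispersive spreading gives a Gaussian with σ² = 2Dt; advection only shifts the center.
σ = √(2 × 0.16 × 110) = 5.93 m.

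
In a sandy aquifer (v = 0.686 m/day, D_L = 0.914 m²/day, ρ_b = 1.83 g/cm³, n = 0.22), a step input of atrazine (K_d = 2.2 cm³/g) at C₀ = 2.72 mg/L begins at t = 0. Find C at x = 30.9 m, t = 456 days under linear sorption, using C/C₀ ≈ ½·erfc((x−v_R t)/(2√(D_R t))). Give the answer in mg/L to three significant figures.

Retardation factor R = 1 + ρ_b·K_d/n = 1 + 1.83 × 2.2/0.22 = 19.30.
Sorption retards both mechanisms: v_R = v/R = 0.03554 m/day, D_R = D/R = 0.04736 m²/day.
v_R·t = 0.03554 × 456 = 16.20624 m; 2√(D_R t) = 9.294 m; argument = (30.9 − 16.20624)/9.294 = 1.581.
C = C₀ × ½·erfc(1.581) = 2.72 × 0.01268 = 0.0345 mg/L.

0.0345 mg/L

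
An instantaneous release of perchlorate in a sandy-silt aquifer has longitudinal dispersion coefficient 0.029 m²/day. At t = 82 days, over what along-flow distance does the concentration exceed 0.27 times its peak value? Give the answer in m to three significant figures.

7.06 m

The plume is Gaussian with σ = √(2Dt) = √(2 × 0.029 × 82) = 2.181 m.
C/C_peak = exp(−Δx²/(2σ²)) = 0.27 ⇒ Δx = σ·√(−2 ln 0.27) = 2.181 × 1.618 = 3.529 m.
Width = 2Δx = 7.06 m.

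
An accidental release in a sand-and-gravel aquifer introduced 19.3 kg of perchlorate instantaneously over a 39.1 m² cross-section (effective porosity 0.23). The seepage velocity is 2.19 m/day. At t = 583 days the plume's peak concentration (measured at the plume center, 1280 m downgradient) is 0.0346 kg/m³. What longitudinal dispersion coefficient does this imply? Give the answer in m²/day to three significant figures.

0.525 m²/day

At the plume center C_max = M/(n_e·A·√(4πDt)), so D = M²/(4πt·(n_e·A·C_max)²).
n_e·A·C_max = 0.23 × 39.1 × 0.0346 = 0.3112 kg/m.
D = 19.3²/(4π × 583 × 0.3112²) = 0.525 m²/day.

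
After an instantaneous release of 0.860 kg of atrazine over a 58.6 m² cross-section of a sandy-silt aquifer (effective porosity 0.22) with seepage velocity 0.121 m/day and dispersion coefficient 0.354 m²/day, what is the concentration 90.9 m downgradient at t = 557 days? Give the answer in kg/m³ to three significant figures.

0.000665 kg/m³

For an instantaneous plane source, C(x,t) = M/(n_e·A·√(4πDt)) · exp(−(x−vt)²/(4Dt)), with n_e·A the pore (flow) area.
Plume center vt = 0.121 × 557 = 67.397 m, so the well at 90.9 m is 23.503 m downgradient of the peak.
√(4πDt) = 49.78 m, giving peak height M/(n_e·A·√(4πDt)) = 0.860/(0.22 × 58.6 × 49.78) = 0.001340 kg/m³.
(x−vt)²/(4Dt) = (23.503)²/(4 × 0.354 × 557) = 0.7004; exp(−0.7004) = 0.4964.
C = 0.001340 × 0.4964 = 0.000665 kg/m³.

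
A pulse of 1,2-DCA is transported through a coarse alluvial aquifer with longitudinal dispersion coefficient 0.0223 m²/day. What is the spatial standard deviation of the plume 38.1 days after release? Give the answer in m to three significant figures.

1.30 m

Dispersive spreading gives a Gaussian with σ² = 2Dt; advection only shifts the center.
σ = √(2 × 0.0223 × 38.1) = 1.30 m.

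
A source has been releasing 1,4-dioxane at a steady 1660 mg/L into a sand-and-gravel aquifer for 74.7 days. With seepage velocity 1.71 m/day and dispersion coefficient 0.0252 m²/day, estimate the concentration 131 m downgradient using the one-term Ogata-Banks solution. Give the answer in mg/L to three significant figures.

76.9 mg/L

For a continuous step input, C/C₀ ≈ ½·erfc((x−vt)/(2√(Dt))).
vt = 1.71 × 74.7 = 127.737 m and 2√(Dt) = 2√(0.0252 × 74.7) = 2.744 m.
Argument (x−vt)/(2√(Dt)) = (131 − 127.737)/2.744 = 1.189; ½·erfc(1.189) = 0.04633.
C = 1660 × 0.04633 = 76.9 mg/L.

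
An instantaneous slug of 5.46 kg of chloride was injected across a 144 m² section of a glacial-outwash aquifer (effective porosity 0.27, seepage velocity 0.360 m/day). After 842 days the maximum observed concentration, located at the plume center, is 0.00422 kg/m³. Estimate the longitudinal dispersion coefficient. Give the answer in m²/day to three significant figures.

At the plume center C_max = M/(n_e·A·√(4πDt)), so D = M²/(4πt·(n_e·A·C_max)²).
n_e·A·C_max = 0.27 × 144 × 0.00422 = 0.1641 kg/m.
D = 5.46²/(4π × 842 × 0.1641²) = 0.105 m²/day.

0.105 m²/day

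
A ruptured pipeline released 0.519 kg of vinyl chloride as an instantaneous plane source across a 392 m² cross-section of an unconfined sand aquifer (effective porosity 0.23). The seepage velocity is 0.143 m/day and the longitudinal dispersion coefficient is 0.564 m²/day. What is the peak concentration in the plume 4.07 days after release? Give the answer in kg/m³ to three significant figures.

0.00107 kg/m³

The peak of an instantaneous 1D plume sits at x = vt; there the Gaussian factor is 1 and C_max = M/(n_e·A·√(4πDt)), where n_e·A is the pore area the mass is dissolved in.
√(4πDt) = √(4π × 0.564 × 4.07) = 5.371 m, so C_max = 0.519/(0.23 × 392 × 5.371) = 0.00107 kg/m³.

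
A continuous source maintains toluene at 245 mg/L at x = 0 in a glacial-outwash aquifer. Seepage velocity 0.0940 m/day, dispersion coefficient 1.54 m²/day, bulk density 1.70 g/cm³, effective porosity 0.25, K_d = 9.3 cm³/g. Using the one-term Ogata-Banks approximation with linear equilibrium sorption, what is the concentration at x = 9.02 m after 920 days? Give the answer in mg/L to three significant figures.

30.4 mg/L

Retardation factor R = 1 + ρ_b·K_d/n = 1 + 1.70 × 9.3/0.25 = 64.24.
Sorption retards both mechanisms: v_R = v/R = 0.001463 m/day, D_R = D/R = 0.02397 m²/day.
v_R·t = 0.001463 × 920 = 1.34596 m; 2√(D_R t) = 9.392 m; argument = (9.02 − 1.34596)/9.392 = 0.8171.
C = C₀ × ½·erfc(0.8171) = 245 × 0.1239 = 30.4 mg/L.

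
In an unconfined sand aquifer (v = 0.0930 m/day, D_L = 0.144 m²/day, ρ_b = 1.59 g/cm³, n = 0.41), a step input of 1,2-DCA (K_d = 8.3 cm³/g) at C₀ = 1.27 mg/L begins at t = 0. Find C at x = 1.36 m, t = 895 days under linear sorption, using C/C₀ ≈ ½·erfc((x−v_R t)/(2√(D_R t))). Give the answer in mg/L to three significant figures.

0.838 mg/L

Retardation factor R = 1 + ρ_b·K_d/n = 1 + 1.59 × 8.3/0.41 = 33.19.
Sorption retards both mechanisms: v_R = v/R = 0.002802 m/day, D_R = D/R = 0.004339 m²/day.
v_R·t = 0.002802 × 895 = 2.50779 m; 2√(D_R t) = 3.941 m; argument = (1.36 − 2.50779)/3.941 = -0.2912.
C = C₀ × ½·erfc(-0.2912) = 1.27 × 0.6598 = 0.838 mg/L.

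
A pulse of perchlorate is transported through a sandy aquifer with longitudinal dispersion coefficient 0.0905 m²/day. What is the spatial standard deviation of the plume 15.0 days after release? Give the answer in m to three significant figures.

1.65 m

Dispersive spreading gives a Gaussian with σ² = 2Dt; advection only shifts the center.
σ = √(2 × 0.0905 × 15.0) = 1.65 m.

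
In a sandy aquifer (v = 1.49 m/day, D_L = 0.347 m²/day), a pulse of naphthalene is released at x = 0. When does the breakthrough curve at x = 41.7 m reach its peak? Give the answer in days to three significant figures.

27.8 days

For the 1D instantaneous-source solution, setting ∂C/∂t = 0 at fixed x gives v²t² + 2Dt − x² = 0, so t = (√(D² + v²x²) − D)/v².
√(D² + v²x²) = √(0.347² + 1.49² × 41.7²) = 62.13; v² = 2.2201.
t = (62.13 − 0.347)/2.2201 = 27.8 days (vs. the pure-advection estimate x/v = 28.0 d).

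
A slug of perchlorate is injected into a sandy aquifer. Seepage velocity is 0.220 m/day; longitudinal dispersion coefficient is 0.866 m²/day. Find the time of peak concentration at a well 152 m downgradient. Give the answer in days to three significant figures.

673 days

For the 1D instantaneous-source solution, setting ∂C/∂t = 0 at fixed x gives v²t² + 2Dt − x² = 0, so t = (√(D² + v²x²) − D)/v².
√(D² + v²x²) = √(0.866² + 0.220² × 152²) = 33.45; v² = 0.0484.
t = (33.45 − 0.866)/0.0484 = 673 days (vs. the pure-advection estimate x/v = 691 d).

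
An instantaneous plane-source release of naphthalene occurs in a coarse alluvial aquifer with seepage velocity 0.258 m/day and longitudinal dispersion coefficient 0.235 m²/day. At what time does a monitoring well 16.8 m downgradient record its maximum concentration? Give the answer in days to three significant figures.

For the 1D instantaneous-source solution, setting ∂C/∂t = 0 at fixed x gives v²t² + 2Dt − x² = 0, so t = (√(D² + v²x²) − D)/v².
√(D² + v²x²) = √(0.235² + 0.258² × 16.8²) = 4.341; v² = 0.066564.
t = (4.341 − 0.235)/0.066564 = 61.7 days (vs. the pure-advection estimate x/v = 65.1 d).

61.7 days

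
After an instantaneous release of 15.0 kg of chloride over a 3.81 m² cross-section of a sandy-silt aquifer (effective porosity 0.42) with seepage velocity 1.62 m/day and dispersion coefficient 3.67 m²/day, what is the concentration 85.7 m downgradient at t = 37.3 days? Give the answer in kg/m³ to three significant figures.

0.0704 kg/m³

For an instantaneous plane source, C(x,t) = M/(n_e·A·√(4πDt)) · exp(−(x−vt)²/(4Dt)), with n_e·A the pore (flow) area.
Plume center vt = 1.62 × 37.3 = 60.426 m, so the well at 85.7 m is 25.274 m downgradient of the peak.
√(4πDt) = 41.48 m, giving peak height M/(n_e·A·√(4πDt)) = 15.0/(0.42 × 3.81 × 41.48) = 0.2260 kg/m³.
(x−vt)²/(4Dt) = (25.274)²/(4 × 3.67 × 37.3) = 1.167; exp(−1.167) = 0.3113.
C = 0.2260 × 0.3113 = 0.0704 kg/m³.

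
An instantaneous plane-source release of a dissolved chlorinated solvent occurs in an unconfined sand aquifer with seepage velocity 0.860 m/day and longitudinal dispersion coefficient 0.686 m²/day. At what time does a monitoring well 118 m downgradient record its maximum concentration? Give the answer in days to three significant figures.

136 days

For the 1D instantaneous-source solution, setting ∂C/∂t = 0 at fixed x gives v²t² + 2Dt − x² = 0, so t = (√(D² + v²x²) − D)/v².
√(D² + v²x²) = √(0.686² + 0.860² × 118²) = 101.5; v² = 0.7396.
t = (101.5 − 0.686)/0.7396 = 136 days (vs. the pure-advection estimate x/v = 137 d).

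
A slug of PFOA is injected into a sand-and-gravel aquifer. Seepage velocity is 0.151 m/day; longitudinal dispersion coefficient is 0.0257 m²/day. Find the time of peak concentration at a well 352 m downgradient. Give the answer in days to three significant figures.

For the 1D instantaneous-source solution, setting ∂C/∂t = 0 at fixed x gives v²t² + 2Dt − x² = 0, so t = (√(D² + v²x²) − D)/v².
√(D² + v²x²) = √(0.0257² + 0.151² × 352²) = 53.15; v² = 0.022801.
t = (53.15 − 0.0257)/0.022801 = 2330 days (vs. the pure-advection estimate x/v = 2330 d).

2330 days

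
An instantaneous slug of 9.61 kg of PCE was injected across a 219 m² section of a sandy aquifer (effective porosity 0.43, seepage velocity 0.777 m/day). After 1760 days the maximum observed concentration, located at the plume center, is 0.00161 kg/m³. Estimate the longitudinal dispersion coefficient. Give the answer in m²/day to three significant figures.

0.182 m²/day

At the plume center C_max = M/(n_e·A·√(4πDt)), so D = M²/(4πt·(n_e·A·C_max)²).
n_e·A·C_max = 0.43 × 219 × 0.00161 = 0.1516 kg/m.
D = 9.61²/(4π × 1760 × 0.1516²) = 0.182 m²/day.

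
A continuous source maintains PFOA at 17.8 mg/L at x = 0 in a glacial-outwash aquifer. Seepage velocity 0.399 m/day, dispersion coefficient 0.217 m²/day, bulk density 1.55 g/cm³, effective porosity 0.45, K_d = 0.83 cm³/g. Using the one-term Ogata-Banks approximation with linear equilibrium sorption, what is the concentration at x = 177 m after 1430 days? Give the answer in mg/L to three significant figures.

Retardation factor R = 1 + ρ_b·K_d/n = 1 + 1.55 × 0.83/0.45 = 3.859.
Sorption retards both mechanisms: v_R = v/R = 0.1034 m/day, D_R = D/R = 0.05623 m²/day.
v_R·t = 0.1034 × 1430 = 147.862 m; 2√(D_R t) = 17.93 m; argument = (177 − 147.862)/17.93 = 1.625.
C = C₀ × ½·erfc(1.625) = 17.8 × 0.01078 = 0.192 mg/L.

0.192 mg/L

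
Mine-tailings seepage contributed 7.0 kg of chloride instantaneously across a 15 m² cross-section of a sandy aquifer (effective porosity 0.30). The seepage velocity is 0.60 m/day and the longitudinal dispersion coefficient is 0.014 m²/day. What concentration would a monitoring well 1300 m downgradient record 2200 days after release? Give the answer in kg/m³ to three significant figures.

0.00308 kg/m³

For an instantaneous plane source, C(x,t) = M/(n_e·A·√(4πDt)) · exp(−(x−vt)²/(4Dt)), with n_e·A the pore (flow) area.
Plume center vt = 0.60 × 2200 = 1320 m, so the well at 1300 m is 20 m upgradient of the peak.
√(4πDt) = 19.67 m, giving peak height M/(n_e·A·√(4πDt)) = 7.0/(0.30 × 15 × 19.67) = 0.07908 kg/m³.
(x−vt)²/(4Dt) = (-20)²/(4 × 0.014 × 2200) = 3.247; exp(−3.247) = 0.03889.
C = 0.07908 × 0.03889 = 0.00308 kg/m³.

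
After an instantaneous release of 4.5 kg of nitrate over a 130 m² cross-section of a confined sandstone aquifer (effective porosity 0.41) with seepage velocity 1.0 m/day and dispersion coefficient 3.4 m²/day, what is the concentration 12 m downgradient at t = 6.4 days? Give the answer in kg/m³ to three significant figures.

For an instantaneous plane source, C(x,t) = M/(n_e·A·√(4πDt)) · exp(−(x−vt)²/(4Dt)), with n_e·A the pore (flow) area.
Plume center vt = 1.0 × 6.4 = 6.4 m, so the well at 12 m is 5.6 m downgradient of the peak.
√(4πDt) = 16.54 m, giving peak height M/(n_e·A·√(4πDt)) = 4.5/(0.41 × 130 × 16.54) = 0.005104 kg/m³.
(x−vt)²/(4Dt) = (5.6)²/(4 × 3.4 × 6.4) = 0.3603; exp(−0.3603) = 0.6975.
C = 0.005104 × 0.6975 = 0.00356 kg/m³.

0.00356 kg/m³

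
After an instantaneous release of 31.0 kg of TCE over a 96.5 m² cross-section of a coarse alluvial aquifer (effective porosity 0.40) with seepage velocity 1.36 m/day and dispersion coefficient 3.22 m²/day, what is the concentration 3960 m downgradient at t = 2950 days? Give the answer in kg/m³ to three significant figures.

For an instantaneous plane source, C(x,t) = M/(n_e·A·√(4πDt)) · exp(−(x−vt)²/(4Dt)), with n_e·A the pore (flow) area.
Plume center vt = 1.36 × 2950 = 4012 m, so the well at 3960 m is 52 m upgradient of the peak.
√(4πDt) = 345.5 m, giving peak height M/(n_e·A·√(4πDt)) = 31.0/(0.40 × 96.5 × 345.5) = 0.002324 kg/m³.
(x−vt)²/(4Dt) = (-52)²/(4 × 3.22 × 2950) = 0.07117; exp(−0.07117) = 0.9313.
C = 0.002324 × 0.9313 = 0.00216 kg/m³.

0.00216 kg/m³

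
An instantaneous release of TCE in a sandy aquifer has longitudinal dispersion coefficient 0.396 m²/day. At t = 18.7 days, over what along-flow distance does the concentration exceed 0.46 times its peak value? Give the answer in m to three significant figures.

9.59 m

The plume is Gaussian with σ = √(2Dt) = √(2 × 0.396 × 18.7) = 3.848 m.
C/C_peak = exp(−Δx²/(2σ²)) = 0.46 ⇒ Δx = σ·√(−2 ln 0.46) = 3.848 × 1.246 = 4.795 m.
Width = 2Δx = 9.59 m.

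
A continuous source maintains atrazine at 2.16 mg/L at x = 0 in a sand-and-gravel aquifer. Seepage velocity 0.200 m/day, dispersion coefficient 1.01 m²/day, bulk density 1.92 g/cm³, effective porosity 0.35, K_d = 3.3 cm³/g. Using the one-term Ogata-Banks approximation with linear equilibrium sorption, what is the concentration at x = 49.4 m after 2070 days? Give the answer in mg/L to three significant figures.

0.0658 mg/L

Retardation factor R = 1 + ρ_b·K_d/n = 1 + 1.92 × 3.3/0.35 = 19.10.
Sorption retards both mechanisms: v_R = v/R = 0.01047 m/day, D_R = D/R = 0.05288 m²/day.
v_R·t = 0.01047 × 2070 = 21.6729 m; 2√(D_R t) = 20.92 m; argument = (49.4 − 21.6729)/20.92 = 1.325.
C = C₀ × ½·erfc(1.325) = 2.16 × 0.03048 = 0.0658 mg/L.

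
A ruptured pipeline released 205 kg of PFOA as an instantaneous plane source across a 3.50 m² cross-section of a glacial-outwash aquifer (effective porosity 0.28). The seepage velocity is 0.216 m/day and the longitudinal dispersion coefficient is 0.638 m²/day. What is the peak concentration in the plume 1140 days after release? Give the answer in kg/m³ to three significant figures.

2.19 kg/m³

The peak of an instantaneous 1D plume sits at x = vt; there the Gaussian factor is 1 and C_max = M/(n_e·A·√(4πDt)), where n_e·A is the pore area the mass is dissolved in.
√(4πDt) = √(4π × 0.638 × 1140) = 95.60 m, so C_max = 205/(0.28 × 3.50 × 95.60) = 2.19 kg/m³.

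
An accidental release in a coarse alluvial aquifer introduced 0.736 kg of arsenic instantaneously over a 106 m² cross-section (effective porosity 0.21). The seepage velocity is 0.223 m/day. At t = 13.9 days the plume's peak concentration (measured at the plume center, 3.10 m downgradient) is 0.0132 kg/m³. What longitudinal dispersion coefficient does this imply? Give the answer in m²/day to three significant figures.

At the plume center C_max = M/(n_e·A·√(4πDt)), so D = M²/(4πt·(n_e·A·C_max)²).
n_e·A·C_max = 0.21 × 106 × 0.0132 = 0.2938 kg/m.
D = 0.736²/(4π × 13.9 × 0.2938²) = 0.0359 m²/day.

0.0359 m²/day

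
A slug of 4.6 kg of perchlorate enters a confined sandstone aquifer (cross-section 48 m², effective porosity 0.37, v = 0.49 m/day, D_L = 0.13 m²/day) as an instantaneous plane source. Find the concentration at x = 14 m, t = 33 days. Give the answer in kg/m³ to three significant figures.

For an instantaneous plane source, C(x,t) = M/(n_e·A·√(4πDt)) · exp(−(x−vt)²/(4Dt)), with n_e·A the pore (flow) area.
Plume center vt = 0.49 × 33 = 16.17 m, so the well at 14 m is 2.17 m upgradient of the peak.
√(4πDt) = 7.342 m, giving peak height M/(n_e·A·√(4πDt)) = 4.6/(0.37 × 48 × 7.342) = 0.03528 kg/m³.
(x−vt)²/(4Dt) = (-2.17)²/(4 × 0.13 × 33) = 0.2744; exp(−0.2744) = 0.7600.
C = 0.03528 × 0.7600 = 0.0268 kg/m³.

0.0268 kg/m³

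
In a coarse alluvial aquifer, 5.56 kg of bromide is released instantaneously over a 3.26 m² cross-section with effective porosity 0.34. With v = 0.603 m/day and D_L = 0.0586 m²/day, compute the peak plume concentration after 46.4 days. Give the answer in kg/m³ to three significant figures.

The peak of an instantaneous 1D plume sits at x = vt; there the Gaussian factor is 1 and C_max = M/(n_e·A·√(4πDt)), where n_e·A is the pore area the mass is dissolved in.
√(4πDt) = √(4π × 0.0586 × 46.4) = 5.845 m, so C_max = 5.56/(0.34 × 3.26 × 5.845) = 0.858 kg/m³.

0.858 kg/m³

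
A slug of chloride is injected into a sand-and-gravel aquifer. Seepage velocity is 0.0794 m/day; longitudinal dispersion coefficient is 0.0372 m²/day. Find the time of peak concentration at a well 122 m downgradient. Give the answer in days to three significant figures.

For the 1D instantaneous-source solution, setting ∂C/∂t = 0 at fixed x gives v²t² + 2Dt − x² = 0, so t = (√(D² + v²x²) − D)/v².
√(D² + v²x²) = √(0.0372² + 0.0794² × 122²) = 9.687; v² = 0.00630436.
t = (9.687 − 0.0372)/0.00630436 = 1530 days (vs. the pure-advection estimate x/v = 1540 d).

1530 days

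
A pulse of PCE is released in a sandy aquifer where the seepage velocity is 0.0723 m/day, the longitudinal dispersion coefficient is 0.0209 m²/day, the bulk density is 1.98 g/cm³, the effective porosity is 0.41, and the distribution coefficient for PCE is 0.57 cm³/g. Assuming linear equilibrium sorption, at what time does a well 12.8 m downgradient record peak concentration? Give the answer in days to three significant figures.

Retardation factor R = 1 + ρ_b·K_d/n = 1 + 1.98 × 0.57/0.41 = 3.753.
Sorption retards both mechanisms: v_R = v/R = 0.01926 m/day, D_R = D/R = 0.005569 m²/day.
Peak time from v_R²t² + 2D_R t − x² = 0: t = (√(D_R² + v_R²x²) − D_R)/v_R².
√(D_R² + v_R²x²) = √(0.005569² + 0.01926² × 12.8²) = 0.2466; v_R² = 0.0003709.
t = (0.2466 − 0.005569)/0.0003709 = 650 days.

650 days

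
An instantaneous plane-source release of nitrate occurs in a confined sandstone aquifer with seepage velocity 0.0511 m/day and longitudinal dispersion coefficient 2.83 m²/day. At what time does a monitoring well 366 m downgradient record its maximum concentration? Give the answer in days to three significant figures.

6160 days

For the 1D instantaneous-source solution, setting ∂C/∂t = 0 at fixed x gives v²t² + 2Dt − x² = 0, so t = (√(D² + v²x²) − D)/v².
√(D² + v²x²) = √(2.83² + 0.0511² × 366²) = 18.92; v² = 0.00261121.
t = (18.92 − 2.83)/0.00261121 = 6160 days (vs. the pure-advection estimate x/v = 7160 d).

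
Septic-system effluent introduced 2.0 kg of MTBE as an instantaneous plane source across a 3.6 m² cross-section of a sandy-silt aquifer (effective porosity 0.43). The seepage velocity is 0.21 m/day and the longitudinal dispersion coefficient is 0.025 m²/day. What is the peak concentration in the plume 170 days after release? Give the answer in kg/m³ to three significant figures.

The peak of an instantaneous 1D plume sits at x = vt; there the Gaussian factor is 1 and C_max = M/(n_e·A·√(4πDt)), where n_e·A is the pore area the mass is dissolved in.
√(4πDt) = √(4π × 0.025 × 170) = 7.308 m, so C_max = 2.0/(0.43 × 3.6 × 7.308) = 0.177 kg/m³.

0.177 kg/m³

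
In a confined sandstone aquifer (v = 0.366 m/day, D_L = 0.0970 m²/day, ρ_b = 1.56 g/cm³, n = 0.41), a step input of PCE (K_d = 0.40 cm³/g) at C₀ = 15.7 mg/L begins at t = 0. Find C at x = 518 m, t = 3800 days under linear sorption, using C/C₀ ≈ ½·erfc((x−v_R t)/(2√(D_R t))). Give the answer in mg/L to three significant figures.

Retardation factor R = 1 + ρ_b·K_d/n = 1 + 1.56 × 0.40/0.41 = 2.522.
Sorption retards both mechanisms: v_R = v/R = 0.1451 m/day, D_R = D/R = 0.03846 m²/day.
v_R·t = 0.1451 × 3800 = 551.38 m; 2√(D_R t) = 24.18 m; argument = (518 − 551.38)/24.18 = -1.380.
C = C₀ × ½·erfc(-1.380) = 15.7 × 0.9745 = 15.3 mg/L.

15.3 mg/L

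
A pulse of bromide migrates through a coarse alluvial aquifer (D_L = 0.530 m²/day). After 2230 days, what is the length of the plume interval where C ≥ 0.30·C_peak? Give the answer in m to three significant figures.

The plume is Gaussian with σ = √(2Dt) = √(2 × 0.530 × 2230) = 48.62 m.
C/C_peak = exp(−Δx²/(2σ²)) = 0.30 ⇒ Δx = σ·√(−2 ln 0.30) = 48.62 × 1.552 = 75.46 m.
Width = 2Δx = 151 m.

151 m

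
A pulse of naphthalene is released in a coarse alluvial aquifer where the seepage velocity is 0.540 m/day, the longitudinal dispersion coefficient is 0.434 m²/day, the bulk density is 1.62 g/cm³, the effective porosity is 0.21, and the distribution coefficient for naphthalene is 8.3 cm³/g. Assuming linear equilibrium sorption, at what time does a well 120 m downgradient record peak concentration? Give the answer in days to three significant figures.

14400 days

Retardation factor R = 1 + ρ_b·K_d/n = 1 + 1.62 × 8.3/0.21 = 65.03.
Sorption retards both mechanisms: v_R = v/R = 0.008304 m/day, D_R = D/R = 0.006674 m²/day.
Peak time from v_R²t² + 2D_R t − x² = 0: t = (√(D_R² + v_R²x²) − D_R)/v_R².
√(D_R² + v_R²x²) = √(0.006674² + 0.008304² × 120²) = 0.9965; v_R² = 6.896e-05.
t = (0.9965 − 0.006674)/6.896e-05 = 14400 days.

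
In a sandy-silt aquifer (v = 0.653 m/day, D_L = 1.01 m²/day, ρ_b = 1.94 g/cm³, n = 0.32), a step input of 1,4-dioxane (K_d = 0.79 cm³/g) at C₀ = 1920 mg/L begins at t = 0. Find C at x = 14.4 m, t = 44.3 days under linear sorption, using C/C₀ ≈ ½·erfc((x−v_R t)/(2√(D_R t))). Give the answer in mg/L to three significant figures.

Retardation factor R = 1 + ρ_b·K_d/n = 1 + 1.94 × 0.79/0.32 = 5.789.
Sorption retards both mechanisms: v_R = v/R = 0.1128 m/day, D_R = D/R = 0.1745 m²/day.
v_R·t = 0.1128 × 44.3 = 4.99704 m; 2√(D_R t) = 5.561 m; argument = (14.4 − 4.99704)/5.561 = 1.691.
C = C₀ × ½·erfc(1.691) = 1920 × 0.008391 = 16.1 mg/L.

16.1 mg/L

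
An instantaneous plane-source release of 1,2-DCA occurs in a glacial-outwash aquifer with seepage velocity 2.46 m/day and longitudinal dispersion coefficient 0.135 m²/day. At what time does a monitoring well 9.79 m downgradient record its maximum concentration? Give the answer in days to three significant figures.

For the 1D instantaneous-source solution, setting ∂C/∂t = 0 at fixed x gives v²t² + 2Dt − x² = 0, so t = (√(D² + v²x²) − D)/v².
√(D² + v²x²) = √(0.135² + 2.46² × 9.79²) = 24.08; v² = 6.0516.
t = (24.08 − 0.135)/6.0516 = 3.96 days (vs. the pure-advection estimate x/v = 3.98 d).

3.96 days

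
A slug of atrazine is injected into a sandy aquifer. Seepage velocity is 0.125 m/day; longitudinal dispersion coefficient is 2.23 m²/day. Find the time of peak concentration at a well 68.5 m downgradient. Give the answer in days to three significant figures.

For the 1D instantaneous-source solution, setting ∂C/∂t = 0 at fixed x gives v²t² + 2Dt − x² = 0, so t = (√(D² + v²x²) − D)/v².
√(D² + v²x²) = √(2.23² + 0.125² × 68.5²) = 8.848; v² = 0.015625.
t = (8.848 − 2.23)/0.015625 = 424 days (vs. the pure-advection estimate x/v = 548 d).

424 days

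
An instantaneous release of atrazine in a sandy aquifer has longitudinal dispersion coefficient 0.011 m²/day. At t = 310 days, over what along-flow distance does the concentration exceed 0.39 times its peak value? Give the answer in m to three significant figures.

The plume is Gaussian with σ = √(2Dt) = √(2 × 0.011 × 310) = 2.612 m.
C/C_peak = exp(−Δx²/(2σ²)) = 0.39 ⇒ Δx = σ·√(−2 ln 0.39) = 2.612 × 1.372 = 3.584 m.
Width = 2Δx = 7.17 m.

7.17 m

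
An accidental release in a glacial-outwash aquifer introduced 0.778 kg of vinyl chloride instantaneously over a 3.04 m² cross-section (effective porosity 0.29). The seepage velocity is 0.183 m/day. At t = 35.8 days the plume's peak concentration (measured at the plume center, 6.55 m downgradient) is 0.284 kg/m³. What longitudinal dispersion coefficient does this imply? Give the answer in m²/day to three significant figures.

At the plume center C_max = M/(n_e·A·√(4πDt)), so D = M²/(4πt·(n_e·A·C_max)²).
n_e·A·C_max = 0.29 × 3.04 × 0.284 = 0.2504 kg/m.
D = 0.778²/(4π × 35.8 × 0.2504²) = 0.0215 m²/day.

0.0215 m²/day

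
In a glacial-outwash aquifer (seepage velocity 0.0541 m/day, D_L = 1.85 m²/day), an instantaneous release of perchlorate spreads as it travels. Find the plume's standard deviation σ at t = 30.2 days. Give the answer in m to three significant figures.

10.6 m

Dispersive spreading gives a Gaussian with σ² = 2Dt; advection only shifts the center.
σ = √(2 × 1.85 × 30.2) = 10.6 m.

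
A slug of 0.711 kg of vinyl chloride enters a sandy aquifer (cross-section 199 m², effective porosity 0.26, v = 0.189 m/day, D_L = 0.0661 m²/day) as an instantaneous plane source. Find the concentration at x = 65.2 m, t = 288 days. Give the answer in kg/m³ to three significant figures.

For an instantaneous plane source, C(x,t) = M/(n_e·A·√(4πDt)) · exp(−(x−vt)²/(4Dt)), with n_e·A the pore (flow) area.
Plume center vt = 0.189 × 288 = 54.432 m, so the well at 65.2 m is 10.768 m downgradient of the peak.
√(4πDt) = 15.47 m, giving peak height M/(n_e·A·√(4πDt)) = 0.711/(0.26 × 199 × 15.47) = 0.0008883 kg/m³.
(x−vt)²/(4Dt) = (10.768)²/(4 × 0.0661 × 288) = 1.523; exp(−1.523) = 0.2181.
C = 0.0008883 × 0.2181 = 0.000194 kg/m³.

0.000194 kg/m³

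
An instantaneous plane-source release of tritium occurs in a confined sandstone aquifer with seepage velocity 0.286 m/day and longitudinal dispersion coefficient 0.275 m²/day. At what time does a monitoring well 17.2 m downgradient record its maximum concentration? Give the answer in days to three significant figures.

For the 1D instantaneous-source solution, setting ∂C/∂t = 0 at fixed x gives v²t² + 2Dt − x² = 0, so t = (√(D² + v²x²) − D)/v².
√(D² + v²x²) = √(0.275² + 0.286² × 17.2²) = 4.927; v² = 0.081796.
t = (4.927 − 0.275)/0.081796 = 56.9 days (vs. the pure-advection estimate x/v = 60.1 d).

56.9 days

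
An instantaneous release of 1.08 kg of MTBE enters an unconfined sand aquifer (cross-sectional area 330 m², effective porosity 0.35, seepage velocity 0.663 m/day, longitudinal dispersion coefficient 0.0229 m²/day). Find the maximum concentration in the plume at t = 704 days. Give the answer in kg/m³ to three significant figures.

0.000657 kg/m³

The peak of an instantaneous 1D plume sits at x = vt; there the Gaussian factor is 1 and C_max = M/(n_e·A·√(4πDt)), where n_e·A is the pore area the mass is dissolved in.
√(4πDt) = √(4π × 0.0229 × 704) = 14.23 m, so C_max = 1.08/(0.35 × 330 × 14.23) = 0.000657 kg/m³.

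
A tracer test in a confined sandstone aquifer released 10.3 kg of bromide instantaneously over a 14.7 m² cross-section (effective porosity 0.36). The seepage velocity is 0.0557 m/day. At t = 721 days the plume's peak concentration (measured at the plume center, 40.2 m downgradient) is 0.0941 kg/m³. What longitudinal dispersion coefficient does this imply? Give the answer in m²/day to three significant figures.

0.0472 m²/day

At the plume center C_max = M/(n_e·A·√(4πDt)), so D = M²/(4πt·(n_e·A·C_max)²).
n_e·A·C_max = 0.36 × 14.7 × 0.0941 = 0.4980 kg/m.
D = 10.3²/(4π × 721 × 0.4980²) = 0.0472 m²/day.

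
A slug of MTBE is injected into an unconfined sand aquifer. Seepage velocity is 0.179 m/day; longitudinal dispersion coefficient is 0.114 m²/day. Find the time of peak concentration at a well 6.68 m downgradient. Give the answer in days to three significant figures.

For the 1D instantaneous-source solution, setting ∂C/∂t = 0 at fixed x gives v²t² + 2Dt − x² = 0, so t = (√(D² + v²x²) − D)/v².
√(D² + v²x²) = √(0.114² + 0.179² × 6.68²) = 1.201; v² = 0.032041.
t = (1.201 − 0.114)/0.032041 = 33.9 days (vs. the pure-advection estimate x/v = 37.3 d).

33.9 days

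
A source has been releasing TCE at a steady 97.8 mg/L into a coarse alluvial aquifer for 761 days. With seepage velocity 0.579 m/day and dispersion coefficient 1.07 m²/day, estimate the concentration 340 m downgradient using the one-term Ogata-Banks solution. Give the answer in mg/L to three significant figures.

For a continuous step input, C/C₀ ≈ ½·erfc((x−vt)/(2√(Dt))).
vt = 0.579 × 761 = 440.619 m and 2√(Dt) = 2√(1.07 × 761) = 57.07 m.
Argument (x−vt)/(2√(Dt)) = (340 − 440.619)/57.07 = -1.763; ½·erfc(-1.763) = 0.9937.
C = 97.8 × 0.9937 = 97.2 mg/L.

97.2 mg/L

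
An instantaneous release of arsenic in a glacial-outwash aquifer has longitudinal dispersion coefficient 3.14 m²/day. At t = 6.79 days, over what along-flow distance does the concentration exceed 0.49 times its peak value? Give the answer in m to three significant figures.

The plume is Gaussian with σ = √(2Dt) = √(2 × 3.14 × 6.79) = 6.530 m.
C/C_peak = exp(−Δx²/(2σ²)) = 0.49 ⇒ Δx = σ·√(−2 ln 0.49) = 6.530 × 1.194 = 7.797 m.
Width = 2Δx = 15.6 m.

15.6 m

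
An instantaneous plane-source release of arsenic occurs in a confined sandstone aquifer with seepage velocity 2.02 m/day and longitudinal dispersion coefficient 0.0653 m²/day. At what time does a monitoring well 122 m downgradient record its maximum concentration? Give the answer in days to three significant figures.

60.4 days

For the 1D instantaneous-source solution, setting ∂C/∂t = 0 at fixed x gives v²t² + 2Dt − x² = 0, so t = (√(D² + v²x²) − D)/v².
√(D² + v²x²) = √(0.0653² + 2.02² × 122²) = 246.4; v² = 4.0804.
t = (246.4 − 0.0653)/4.0804 = 60.4 days (vs. the pure-advection estimate x/v = 60.4 d).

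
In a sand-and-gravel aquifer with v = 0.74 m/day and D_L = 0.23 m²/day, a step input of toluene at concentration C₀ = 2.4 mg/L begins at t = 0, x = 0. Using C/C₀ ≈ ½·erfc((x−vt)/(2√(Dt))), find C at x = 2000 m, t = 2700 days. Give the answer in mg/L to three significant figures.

1.15 mg/L

For a continuous step input, C/C₀ ≈ ½·erfc((x−vt)/(2√(Dt))).
vt = 0.74 × 2700 = 1998 m and 2√(Dt) = 2√(0.23 × 2700) = 49.84 m.
Argument (x−vt)/(2√(Dt)) = (2000 − 1998)/49.84 = 0.04013; ½·erfc(0.04013) = 0.4774.
C = 2.4 × 0.4774 = 1.15 mg/L.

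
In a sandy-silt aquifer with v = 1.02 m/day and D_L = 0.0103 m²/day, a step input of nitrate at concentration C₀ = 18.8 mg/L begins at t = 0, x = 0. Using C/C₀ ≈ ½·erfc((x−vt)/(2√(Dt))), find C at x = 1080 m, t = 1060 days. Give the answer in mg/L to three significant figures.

For a continuous step input, C/C₀ ≈ ½·erfc((x−vt)/(2√(Dt))).
vt = 1.02 × 1060 = 1081.2 m and 2√(Dt) = 2√(0.0103 × 1060) = 6.608 m.
Argument (x−vt)/(2√(Dt)) = (1080 − 1081.2)/6.608 = -0.1816; ½·erfc(-0.1816) = 0.6013.
C = 18.8 × 0.6013 = 11.3 mg/L.

11.3 mg/L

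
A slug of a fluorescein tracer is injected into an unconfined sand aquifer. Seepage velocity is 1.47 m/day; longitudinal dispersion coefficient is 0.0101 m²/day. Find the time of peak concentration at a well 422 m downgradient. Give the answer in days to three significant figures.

287 days

For the 1D instantaneous-source solution, setting ∂C/∂t = 0 at fixed x gives v²t² + 2Dt − x² = 0, so t = (√(D² + v²x²) − D)/v².
√(D² + v²x²) = √(0.0101² + 1.47² × 422²) = 620.3; v² = 2.1609.
t = (620.3 − 0.0101)/2.1609 = 287 days (vs. the pure-advection estimate x/v = 287 d).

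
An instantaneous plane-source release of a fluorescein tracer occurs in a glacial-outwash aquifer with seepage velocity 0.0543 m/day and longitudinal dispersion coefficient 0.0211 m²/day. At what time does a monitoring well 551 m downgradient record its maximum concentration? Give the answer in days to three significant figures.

For the 1D instantaneous-source solution, setting ∂C/∂t = 0 at fixed x gives v²t² + 2Dt − x² = 0, so t = (√(D² + v²x²) − D)/v².
√(D² + v²x²) = √(0.0211² + 0.0543² × 551²) = 29.92; v² = 0.00294849.
t = (29.92 − 0.0211)/0.00294849 = 10100 days (vs. the pure-advection estimate x/v = 10100 d).

10100 days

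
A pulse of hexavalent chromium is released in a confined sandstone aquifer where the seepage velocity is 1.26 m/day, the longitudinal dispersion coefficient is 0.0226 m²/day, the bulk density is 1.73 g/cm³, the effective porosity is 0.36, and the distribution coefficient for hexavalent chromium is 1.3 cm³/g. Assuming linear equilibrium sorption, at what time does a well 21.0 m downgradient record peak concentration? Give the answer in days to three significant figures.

Retardation factor R = 1 + ρ_b·K_d/n = 1 + 1.73 × 1.3/0.36 = 7.247.
Sorption retards both mechanisms: v_R = v/R = 0.1739 m/day, D_R = D/R = 0.003119 m²/day.
Peak time from v_R²t² + 2D_R t − x² = 0: t = (√(D_R² + v_R²x²) − D_R)/v_R².
√(D_R² + v_R²x²) = √(0.003119² + 0.1739² × 21.0²) = 3.652; v_R² = 0.03024.
t = (3.652 − 0.003119)/0.03024 = 121 days.

121 days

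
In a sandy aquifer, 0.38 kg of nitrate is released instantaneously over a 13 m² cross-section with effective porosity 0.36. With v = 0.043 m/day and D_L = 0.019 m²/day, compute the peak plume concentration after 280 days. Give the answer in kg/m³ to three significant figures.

0.00993 kg/m³

The peak of an instantaneous 1D plume sits at x = vt; there the Gaussian factor is 1 and C_max = M/(n_e·A·√(4πDt)), where n_e·A is the pore area the mass is dissolved in.
√(4πDt) = √(4π × 0.019 × 280) = 8.176 m, so C_max = 0.38/(0.36 × 13 × 8.176) = 0.00993 kg/m³.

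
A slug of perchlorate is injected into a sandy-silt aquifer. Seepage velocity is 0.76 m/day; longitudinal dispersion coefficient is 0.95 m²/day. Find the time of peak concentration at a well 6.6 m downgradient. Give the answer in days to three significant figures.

7.19 days

For the 1D instantaneous-source solution, setting ∂C/∂t = 0 at fixed x gives v²t² + 2Dt − x² = 0, so t = (√(D² + v²x²) − D)/v².
√(D² + v²x²) = √(0.95² + 0.76² × 6.6²) = 5.105; v² = 0.5776.
t = (5.105 − 0.95)/0.5776 = 7.19 days (vs. the pure-advection estimate x/v = 8.68 d).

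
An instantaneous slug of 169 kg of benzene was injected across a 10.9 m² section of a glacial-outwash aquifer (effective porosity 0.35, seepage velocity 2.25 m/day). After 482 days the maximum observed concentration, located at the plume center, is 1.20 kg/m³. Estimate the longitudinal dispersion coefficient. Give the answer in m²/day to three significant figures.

At the plume center C_max = M/(n_e·A·√(4πDt)), so D = M²/(4πt·(n_e·A·C_max)²).
n_e·A·C_max = 0.35 × 10.9 × 1.20 = 4.578 kg/m.
D = 169²/(4π × 482 × 4.578²) = 0.225 m²/day.

0.225 m²/day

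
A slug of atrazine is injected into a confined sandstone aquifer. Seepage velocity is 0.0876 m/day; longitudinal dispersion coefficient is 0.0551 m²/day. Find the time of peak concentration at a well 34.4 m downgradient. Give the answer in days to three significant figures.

For the 1D instantaneous-source solution, setting ∂C/∂t = 0 at fixed x gives v²t² + 2Dt − x² = 0, so t = (√(D² + v²x²) − D)/v².
√(D² + v²x²) = √(0.0551² + 0.0876² × 34.4²) = 3.014; v² = 0.00767376.
t = (3.014 − 0.0551)/0.00767376 = 386 days (vs. the pure-advection estimate x/v = 393 d).

386 days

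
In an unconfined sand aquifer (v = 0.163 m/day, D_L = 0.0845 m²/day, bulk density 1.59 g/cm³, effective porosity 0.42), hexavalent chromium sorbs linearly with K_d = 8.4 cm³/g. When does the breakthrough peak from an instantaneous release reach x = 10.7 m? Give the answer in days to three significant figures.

2050 days

Retardation factor R = 1 + ρ_b·K_d/n = 1 + 1.59 × 8.4/0.42 = 32.80.
Sorption retards both mechanisms: v_R = v/R = 0.004970 m/day, D_R = D/R = 0.002576 m²/day.
Peak time from v_R²t² + 2D_R t − x² = 0: t = (√(D_R² + v_R²x²) − D_R)/v_R².
√(D_R² + v_R²x²) = √(0.002576² + 0.004970² × 10.7²) = 0.05324; v_R² = 2.470e-05.
t = (0.05324 − 0.002576)/2.470e-05 = 2050 days.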